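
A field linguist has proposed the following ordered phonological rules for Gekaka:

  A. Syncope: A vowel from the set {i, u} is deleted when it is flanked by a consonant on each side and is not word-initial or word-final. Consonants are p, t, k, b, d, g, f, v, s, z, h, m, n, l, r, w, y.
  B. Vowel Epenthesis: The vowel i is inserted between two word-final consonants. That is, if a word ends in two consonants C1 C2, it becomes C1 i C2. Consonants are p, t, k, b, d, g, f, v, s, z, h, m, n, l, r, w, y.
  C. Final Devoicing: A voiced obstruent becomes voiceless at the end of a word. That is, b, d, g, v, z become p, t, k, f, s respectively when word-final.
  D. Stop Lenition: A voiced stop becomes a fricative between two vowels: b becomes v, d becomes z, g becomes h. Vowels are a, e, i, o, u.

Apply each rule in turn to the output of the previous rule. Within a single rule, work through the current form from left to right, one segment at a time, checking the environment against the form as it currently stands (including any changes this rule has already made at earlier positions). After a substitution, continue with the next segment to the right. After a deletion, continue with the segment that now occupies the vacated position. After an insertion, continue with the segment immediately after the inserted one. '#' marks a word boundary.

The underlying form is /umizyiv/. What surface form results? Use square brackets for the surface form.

A Syncope: [umizyiv] → [umzyv]
B Vowel Epenthesis: [umzyv] → [umzyiv]
C Final Devoicing: [umzyiv] → [umzyif]
D Stop Lenition: no change — [umzyif]

[umzyif]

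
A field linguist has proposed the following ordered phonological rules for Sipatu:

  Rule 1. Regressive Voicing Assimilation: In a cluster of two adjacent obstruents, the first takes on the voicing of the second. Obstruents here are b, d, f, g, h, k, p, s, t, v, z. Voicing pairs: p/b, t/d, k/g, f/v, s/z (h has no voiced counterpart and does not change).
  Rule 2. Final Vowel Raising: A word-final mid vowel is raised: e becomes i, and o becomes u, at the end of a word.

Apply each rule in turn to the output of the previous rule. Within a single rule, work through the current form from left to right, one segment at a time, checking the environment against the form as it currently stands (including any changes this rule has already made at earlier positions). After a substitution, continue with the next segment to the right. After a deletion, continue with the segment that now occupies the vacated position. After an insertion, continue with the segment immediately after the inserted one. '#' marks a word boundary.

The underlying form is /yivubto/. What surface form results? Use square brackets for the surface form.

[yivuptu]

Rule 1 Regressive Voicing Assimilation: [yivubto] → [yivupto]
Rule 2 Final Vowel Raising: [yivupto] → [yivuptu]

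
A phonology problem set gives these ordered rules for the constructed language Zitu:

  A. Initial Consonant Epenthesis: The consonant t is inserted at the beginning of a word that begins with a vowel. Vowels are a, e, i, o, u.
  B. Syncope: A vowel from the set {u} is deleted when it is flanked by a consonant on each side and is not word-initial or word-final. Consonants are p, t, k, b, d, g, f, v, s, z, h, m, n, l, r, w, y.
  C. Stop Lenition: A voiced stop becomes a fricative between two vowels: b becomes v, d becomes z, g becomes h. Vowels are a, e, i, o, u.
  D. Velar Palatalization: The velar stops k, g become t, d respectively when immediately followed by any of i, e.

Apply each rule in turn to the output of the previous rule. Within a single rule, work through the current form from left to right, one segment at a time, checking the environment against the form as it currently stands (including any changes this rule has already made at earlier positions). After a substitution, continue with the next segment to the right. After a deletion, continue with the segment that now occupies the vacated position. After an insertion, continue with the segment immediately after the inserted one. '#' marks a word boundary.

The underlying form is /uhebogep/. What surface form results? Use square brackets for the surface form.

A Initial Consonant Epenthesis: [uhebogep] → [tuhebogep]
B Syncope: [tuhebogep] → [thebogep]
C Stop Lenition: [thebogep] → [thevohep]
D Velar Palatalization: no change — [thevohep]

[thevohep]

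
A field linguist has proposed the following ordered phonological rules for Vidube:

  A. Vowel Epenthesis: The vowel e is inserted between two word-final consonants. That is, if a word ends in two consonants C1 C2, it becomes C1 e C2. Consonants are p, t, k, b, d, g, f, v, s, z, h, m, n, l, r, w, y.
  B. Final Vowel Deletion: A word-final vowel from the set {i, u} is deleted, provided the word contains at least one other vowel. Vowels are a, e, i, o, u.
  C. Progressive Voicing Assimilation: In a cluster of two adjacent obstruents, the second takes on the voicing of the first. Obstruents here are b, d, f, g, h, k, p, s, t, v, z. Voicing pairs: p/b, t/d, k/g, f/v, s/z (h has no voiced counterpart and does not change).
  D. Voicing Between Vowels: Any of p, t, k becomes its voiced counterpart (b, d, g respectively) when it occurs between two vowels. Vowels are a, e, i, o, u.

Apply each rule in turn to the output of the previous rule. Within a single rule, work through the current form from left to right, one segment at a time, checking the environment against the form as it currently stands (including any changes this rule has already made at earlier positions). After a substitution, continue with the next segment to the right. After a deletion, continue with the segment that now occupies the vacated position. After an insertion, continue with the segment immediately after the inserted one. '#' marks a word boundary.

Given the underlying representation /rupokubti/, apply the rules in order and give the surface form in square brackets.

A Vowel Epenthesis: no change — [rupokubti]
B Final Vowel Deletion: [rupokubti] → [rupokubt]
C Progressive Voicing Assimilation: [rupokubt] → [rupokubd]
D Voicing Between Vowels: [rupokubd] → [rubogubd]

[rubogubd]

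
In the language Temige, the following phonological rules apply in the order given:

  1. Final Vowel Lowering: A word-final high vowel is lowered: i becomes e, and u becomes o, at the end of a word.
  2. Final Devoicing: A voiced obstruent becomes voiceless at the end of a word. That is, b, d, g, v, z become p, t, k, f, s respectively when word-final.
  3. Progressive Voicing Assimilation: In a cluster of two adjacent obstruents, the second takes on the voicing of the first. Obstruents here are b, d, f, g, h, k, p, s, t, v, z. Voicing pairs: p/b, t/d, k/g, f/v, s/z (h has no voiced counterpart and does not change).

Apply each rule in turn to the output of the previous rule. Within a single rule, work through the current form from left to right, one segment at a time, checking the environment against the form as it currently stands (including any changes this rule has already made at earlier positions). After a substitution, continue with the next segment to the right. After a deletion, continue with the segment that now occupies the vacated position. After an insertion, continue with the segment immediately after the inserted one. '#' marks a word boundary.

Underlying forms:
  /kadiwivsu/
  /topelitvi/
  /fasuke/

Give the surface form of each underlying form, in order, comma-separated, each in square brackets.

[kadiwivzo], [topelitfe], [fasuke]

/kadiwivsu/:
  1 Final Vowel Lowering: [kadiwivsu] → [kadiwivso]
  2 Final Devoicing: no change — [kadiwivso]
  3 Progressive Voicing Assimilation: [kadiwivso] → [kadiwivzo]
/topelitvi/:
  1 Final Vowel Lowering: [topelitvi] → [topelitve]
  2 Final Devoicing: no change — [topelitve]
  3 Progressive Voicing Assimilation: [topelitve] → [topelitfe]
/fasuke/:
  1 Final Vowel Lowering: no change — [fasuke]
  2 Final Devoicing: no change — [fasuke]
  3 Progressive Voicing Assimilation: no change — [fasuke]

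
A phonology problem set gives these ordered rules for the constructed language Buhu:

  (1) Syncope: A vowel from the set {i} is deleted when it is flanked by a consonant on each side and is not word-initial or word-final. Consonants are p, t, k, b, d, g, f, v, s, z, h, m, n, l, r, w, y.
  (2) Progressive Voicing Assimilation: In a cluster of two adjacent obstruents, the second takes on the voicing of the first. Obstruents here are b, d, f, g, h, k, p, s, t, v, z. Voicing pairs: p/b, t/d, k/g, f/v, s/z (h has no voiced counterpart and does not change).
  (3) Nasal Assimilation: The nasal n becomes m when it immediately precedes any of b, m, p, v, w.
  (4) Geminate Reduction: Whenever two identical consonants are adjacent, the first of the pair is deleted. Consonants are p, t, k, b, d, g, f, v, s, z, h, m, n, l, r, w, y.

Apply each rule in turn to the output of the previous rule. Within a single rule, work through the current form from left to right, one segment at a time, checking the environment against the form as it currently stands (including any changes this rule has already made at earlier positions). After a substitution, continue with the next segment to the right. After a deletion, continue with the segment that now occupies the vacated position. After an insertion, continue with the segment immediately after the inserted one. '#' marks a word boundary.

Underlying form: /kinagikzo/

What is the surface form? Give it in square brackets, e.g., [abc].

(1) Syncope: [kinagikzo] → [knagkzo]
(2) Progressive Voicing Assimilation: [knagkzo] → [knaggzo]
(3) Nasal Assimilation: no change — [knaggzo]
(4) Geminate Reduction: [knaggzo] → [knagzo]

[knagzo]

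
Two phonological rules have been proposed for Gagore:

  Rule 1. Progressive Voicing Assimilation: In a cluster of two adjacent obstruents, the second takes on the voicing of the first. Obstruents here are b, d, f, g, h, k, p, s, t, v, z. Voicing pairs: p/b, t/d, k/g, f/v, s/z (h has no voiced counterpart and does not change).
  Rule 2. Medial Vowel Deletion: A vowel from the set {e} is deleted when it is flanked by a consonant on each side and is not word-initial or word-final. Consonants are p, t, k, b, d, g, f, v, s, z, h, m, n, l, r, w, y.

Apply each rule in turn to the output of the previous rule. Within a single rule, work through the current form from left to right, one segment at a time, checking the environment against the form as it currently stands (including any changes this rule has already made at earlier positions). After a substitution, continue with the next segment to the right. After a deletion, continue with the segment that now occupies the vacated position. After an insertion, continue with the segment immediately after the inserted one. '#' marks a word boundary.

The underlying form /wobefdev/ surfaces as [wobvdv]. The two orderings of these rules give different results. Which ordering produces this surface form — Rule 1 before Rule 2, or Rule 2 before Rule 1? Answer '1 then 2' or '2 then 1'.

2 then 1

Order 1 then 2:
  1 Progressive Voicing Assimilation: [wobefdev] → [wobeftev]
  2 Medial Vowel Deletion: [wobeftev] → [wobftv]
  result: [wobftv]
Order 2 then 1:
  2 Medial Vowel Deletion: [wobefdev] → [wobfdv]
  1 Progressive Voicing Assimilation: [wobfdv] → [wobvdv]
  result: [wobvdv]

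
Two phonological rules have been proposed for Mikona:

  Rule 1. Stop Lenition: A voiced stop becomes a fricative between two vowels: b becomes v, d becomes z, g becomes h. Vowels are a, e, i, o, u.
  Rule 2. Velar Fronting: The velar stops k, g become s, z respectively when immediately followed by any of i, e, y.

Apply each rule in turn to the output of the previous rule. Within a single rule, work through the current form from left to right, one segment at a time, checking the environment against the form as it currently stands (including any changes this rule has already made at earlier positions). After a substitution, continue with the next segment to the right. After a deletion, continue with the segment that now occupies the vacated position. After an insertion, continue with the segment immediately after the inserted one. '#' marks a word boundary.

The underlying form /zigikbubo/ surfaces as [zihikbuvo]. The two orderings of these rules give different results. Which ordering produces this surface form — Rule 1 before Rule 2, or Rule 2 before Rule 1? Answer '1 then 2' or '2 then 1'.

1 then 2

Order 1 then 2:
  1 Stop Lenition: [zigikbubo] → [zihikbuvo]
  2 Velar Fronting: no change — [zihikbuvo]
  result: [zihikbuvo]
Order 2 then 1:
  2 Velar Fronting: [zigikbubo] → [zizikbubo]
  1 Stop Lenition: [zizikbubo] → [zizikbuvo]
  result: [zizikbuvo]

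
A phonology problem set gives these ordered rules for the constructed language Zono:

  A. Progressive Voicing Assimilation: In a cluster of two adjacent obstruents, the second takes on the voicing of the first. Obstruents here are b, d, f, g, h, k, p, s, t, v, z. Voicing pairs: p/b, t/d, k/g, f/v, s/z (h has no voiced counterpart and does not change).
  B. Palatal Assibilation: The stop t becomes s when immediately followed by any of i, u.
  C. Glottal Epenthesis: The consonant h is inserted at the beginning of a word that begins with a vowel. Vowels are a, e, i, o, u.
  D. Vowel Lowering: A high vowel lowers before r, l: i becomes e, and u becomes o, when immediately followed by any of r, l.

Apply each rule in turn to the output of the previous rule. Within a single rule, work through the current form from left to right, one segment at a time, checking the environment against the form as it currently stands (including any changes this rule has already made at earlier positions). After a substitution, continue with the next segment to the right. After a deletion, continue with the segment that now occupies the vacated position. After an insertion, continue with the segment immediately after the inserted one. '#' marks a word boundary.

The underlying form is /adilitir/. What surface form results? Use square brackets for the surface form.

A Progressive Voicing Assimilation: no change — [adilitir]
B Palatal Assibilation: [adilitir] → [adilisir]
C Glottal Epenthesis: [adilisir] → [hadilisir]
D Vowel Lowering: [hadilisir] → [hadeliser]

[hadeliser]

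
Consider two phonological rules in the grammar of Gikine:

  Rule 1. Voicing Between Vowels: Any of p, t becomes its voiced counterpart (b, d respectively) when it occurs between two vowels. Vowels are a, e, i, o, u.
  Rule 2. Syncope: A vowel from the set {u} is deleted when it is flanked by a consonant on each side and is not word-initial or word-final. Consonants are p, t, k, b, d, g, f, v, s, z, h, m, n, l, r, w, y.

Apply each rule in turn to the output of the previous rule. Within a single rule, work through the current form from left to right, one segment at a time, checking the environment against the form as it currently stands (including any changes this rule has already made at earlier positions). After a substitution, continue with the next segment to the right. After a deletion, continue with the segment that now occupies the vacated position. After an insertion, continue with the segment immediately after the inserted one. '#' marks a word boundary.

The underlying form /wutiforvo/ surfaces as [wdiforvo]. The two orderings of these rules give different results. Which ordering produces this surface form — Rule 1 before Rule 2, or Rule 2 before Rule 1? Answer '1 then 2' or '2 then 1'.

1 then 2

Order 1 then 2:
  1 Voicing Between Vowels: [wutiforvo] → [wudiforvo]
  2 Syncope: [wudiforvo] → [wdiforvo]
  result: [wdiforvo]
Order 2 then 1:
  2 Syncope: [wutiforvo] → [wtiforvo]
  1 Voicing Between Vowels: no change — [wtiforvo]
  result: [wtiforvo]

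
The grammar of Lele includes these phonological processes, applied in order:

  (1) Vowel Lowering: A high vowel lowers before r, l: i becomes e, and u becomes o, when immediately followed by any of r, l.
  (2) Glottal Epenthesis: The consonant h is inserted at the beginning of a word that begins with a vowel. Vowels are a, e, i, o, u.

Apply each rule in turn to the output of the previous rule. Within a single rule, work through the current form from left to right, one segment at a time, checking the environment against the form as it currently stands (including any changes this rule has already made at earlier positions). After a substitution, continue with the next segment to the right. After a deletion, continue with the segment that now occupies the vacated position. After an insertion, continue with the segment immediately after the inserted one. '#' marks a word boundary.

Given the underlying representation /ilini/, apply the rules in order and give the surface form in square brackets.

(1) Vowel Lowering: [ilini] → [elini]
(2) Glottal Epenthesis: [elini] → [helini]

[helini]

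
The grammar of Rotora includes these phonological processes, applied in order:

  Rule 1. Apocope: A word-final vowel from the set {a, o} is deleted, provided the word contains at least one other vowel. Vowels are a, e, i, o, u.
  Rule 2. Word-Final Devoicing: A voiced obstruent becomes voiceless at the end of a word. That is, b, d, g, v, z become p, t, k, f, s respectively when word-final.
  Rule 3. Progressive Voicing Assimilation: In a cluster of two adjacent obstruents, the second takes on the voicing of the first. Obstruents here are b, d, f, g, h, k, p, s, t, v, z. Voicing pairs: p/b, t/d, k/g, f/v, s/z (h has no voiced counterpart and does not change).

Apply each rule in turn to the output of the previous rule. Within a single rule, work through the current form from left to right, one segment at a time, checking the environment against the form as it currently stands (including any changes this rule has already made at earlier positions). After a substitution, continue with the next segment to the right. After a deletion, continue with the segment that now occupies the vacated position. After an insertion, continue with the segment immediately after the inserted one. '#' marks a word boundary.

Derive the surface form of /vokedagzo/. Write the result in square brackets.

[vokedagz]

Rule 1 Apocope: [vokedagzo] → [vokedagz]
Rule 2 Word-Final Devoicing: [vokedagz] → [vokedags]
Rule 3 Progressive Voicing Assimilation: [vokedags] → [vokedagz]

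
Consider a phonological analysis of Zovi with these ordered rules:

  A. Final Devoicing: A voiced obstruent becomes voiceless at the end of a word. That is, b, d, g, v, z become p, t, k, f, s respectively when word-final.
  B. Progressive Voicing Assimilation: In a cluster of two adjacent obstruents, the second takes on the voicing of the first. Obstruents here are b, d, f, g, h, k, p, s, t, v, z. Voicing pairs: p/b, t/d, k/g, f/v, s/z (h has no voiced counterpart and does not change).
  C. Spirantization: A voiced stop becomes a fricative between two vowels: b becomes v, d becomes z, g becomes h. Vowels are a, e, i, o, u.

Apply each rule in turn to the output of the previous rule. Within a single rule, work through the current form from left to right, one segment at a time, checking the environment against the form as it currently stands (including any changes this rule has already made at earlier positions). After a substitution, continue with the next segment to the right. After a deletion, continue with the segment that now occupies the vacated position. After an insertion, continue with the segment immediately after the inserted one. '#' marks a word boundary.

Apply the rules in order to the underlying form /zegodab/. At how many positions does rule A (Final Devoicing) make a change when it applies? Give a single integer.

1

A Final Devoicing: [zegodab] → [zegodap]
B Progressive Voicing Assimilation: no change — [zegodap]
C Spirantization: [zegodap] → [zehozap]
Rule A changed 1 position(s).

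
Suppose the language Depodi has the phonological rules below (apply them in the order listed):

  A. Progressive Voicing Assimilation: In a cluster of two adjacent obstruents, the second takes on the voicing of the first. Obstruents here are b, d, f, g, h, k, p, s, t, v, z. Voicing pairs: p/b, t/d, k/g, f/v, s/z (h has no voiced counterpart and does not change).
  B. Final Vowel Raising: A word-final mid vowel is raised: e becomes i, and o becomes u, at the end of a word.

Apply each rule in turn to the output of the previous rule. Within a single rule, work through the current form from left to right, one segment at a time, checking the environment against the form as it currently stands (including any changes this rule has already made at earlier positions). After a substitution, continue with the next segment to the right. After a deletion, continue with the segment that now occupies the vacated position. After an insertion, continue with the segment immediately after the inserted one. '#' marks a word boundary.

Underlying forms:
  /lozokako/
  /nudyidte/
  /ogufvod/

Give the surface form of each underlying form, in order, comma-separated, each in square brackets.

/lozokako/:
  A Progressive Voicing Assimilation: no change — [lozokako]
  B Final Vowel Raising: [lozokako] → [lozokaku]
/nudyidte/:
  A Progressive Voicing Assimilation: [nudyidte] → [nudyidde]
  B Final Vowel Raising: [nudyidde] → [nudyiddi]
/ogufvod/:
  A Progressive Voicing Assimilation: [ogufvod] → [oguffod]
  B Final Vowel Raising: no change — [oguffod]

[lozokaku], [nudyiddi], [oguffod]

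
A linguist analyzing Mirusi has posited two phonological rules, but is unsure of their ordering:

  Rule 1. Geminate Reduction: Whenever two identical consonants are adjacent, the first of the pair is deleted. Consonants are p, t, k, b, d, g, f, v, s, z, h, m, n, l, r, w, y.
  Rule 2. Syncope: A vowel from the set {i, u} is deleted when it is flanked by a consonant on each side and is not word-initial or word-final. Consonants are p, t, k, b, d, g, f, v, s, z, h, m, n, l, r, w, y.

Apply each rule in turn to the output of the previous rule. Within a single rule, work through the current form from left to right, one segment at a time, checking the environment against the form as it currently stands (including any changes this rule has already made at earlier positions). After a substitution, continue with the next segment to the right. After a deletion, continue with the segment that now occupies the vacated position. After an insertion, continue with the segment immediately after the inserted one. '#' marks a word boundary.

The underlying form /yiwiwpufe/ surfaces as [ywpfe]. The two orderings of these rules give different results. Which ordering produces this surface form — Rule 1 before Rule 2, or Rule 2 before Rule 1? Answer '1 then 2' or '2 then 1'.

Order 1 then 2:
  1 Geminate Reduction: no change — [yiwiwpufe]
  2 Syncope: [yiwiwpufe] → [ywwpfe]
  result: [ywwpfe]
Order 2 then 1:
  2 Syncope: [yiwiwpufe] → [ywwpfe]
  1 Geminate Reduction: [ywwpfe] → [ywpfe]
  result: [ywpfe]

2 then 1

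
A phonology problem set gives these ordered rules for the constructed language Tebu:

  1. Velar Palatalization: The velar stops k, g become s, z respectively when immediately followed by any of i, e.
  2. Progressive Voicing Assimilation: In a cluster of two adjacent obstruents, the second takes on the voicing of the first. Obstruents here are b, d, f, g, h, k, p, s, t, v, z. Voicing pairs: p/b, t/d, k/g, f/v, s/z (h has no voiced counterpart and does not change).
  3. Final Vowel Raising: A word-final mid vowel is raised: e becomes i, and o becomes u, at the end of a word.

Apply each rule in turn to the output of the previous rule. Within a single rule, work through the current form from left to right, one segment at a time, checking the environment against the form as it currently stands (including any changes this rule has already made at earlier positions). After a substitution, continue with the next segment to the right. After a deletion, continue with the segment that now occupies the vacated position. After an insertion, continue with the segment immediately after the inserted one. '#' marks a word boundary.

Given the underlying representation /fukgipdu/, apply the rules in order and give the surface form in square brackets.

1 Velar Palatalization: [fukgipdu] → [fukzipdu]
2 Progressive Voicing Assimilation: [fukzipdu] → [fuksiptu]
3 Final Vowel Raising: no change — [fuksiptu]

[fuksiptu]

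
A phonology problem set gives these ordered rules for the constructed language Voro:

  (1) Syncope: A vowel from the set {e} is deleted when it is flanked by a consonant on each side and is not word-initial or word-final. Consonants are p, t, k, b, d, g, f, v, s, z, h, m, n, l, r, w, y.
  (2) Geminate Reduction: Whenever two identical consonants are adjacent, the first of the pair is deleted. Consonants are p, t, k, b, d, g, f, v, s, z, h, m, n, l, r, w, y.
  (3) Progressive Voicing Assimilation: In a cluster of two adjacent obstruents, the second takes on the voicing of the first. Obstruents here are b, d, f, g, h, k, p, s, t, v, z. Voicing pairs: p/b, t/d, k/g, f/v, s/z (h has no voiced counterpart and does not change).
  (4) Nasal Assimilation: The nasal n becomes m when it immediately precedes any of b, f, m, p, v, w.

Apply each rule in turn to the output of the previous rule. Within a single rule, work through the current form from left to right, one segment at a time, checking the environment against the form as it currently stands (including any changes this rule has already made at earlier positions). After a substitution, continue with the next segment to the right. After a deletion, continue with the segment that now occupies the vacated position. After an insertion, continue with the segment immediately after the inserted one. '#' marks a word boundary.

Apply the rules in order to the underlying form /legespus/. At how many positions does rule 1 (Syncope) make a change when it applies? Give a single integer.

(1) Syncope: [legespus] → [lgspus]
(2) Geminate Reduction: no change — [lgspus]
(3) Progressive Voicing Assimilation: [lgspus] → [lgzbus]
(4) Nasal Assimilation: no change — [lgzbus]
Rule 1 changed 2 position(s).

2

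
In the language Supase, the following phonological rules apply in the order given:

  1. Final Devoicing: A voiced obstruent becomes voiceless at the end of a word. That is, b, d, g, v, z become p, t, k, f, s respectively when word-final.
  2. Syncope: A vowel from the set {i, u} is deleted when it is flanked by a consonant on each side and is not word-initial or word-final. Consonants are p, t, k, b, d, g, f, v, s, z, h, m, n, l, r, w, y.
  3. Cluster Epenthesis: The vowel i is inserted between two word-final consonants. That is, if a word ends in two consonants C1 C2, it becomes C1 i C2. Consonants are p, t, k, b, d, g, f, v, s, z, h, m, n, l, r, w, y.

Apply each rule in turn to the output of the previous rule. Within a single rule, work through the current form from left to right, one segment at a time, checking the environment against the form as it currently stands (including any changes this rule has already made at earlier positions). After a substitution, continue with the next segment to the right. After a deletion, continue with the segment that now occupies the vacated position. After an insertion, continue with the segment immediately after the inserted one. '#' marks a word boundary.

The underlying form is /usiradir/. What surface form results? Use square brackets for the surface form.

1 Final Devoicing: no change — [usiradir]
2 Syncope: [usiradir] → [usradr]
3 Cluster Epenthesis: [usradr] → [usradir]

[usradir]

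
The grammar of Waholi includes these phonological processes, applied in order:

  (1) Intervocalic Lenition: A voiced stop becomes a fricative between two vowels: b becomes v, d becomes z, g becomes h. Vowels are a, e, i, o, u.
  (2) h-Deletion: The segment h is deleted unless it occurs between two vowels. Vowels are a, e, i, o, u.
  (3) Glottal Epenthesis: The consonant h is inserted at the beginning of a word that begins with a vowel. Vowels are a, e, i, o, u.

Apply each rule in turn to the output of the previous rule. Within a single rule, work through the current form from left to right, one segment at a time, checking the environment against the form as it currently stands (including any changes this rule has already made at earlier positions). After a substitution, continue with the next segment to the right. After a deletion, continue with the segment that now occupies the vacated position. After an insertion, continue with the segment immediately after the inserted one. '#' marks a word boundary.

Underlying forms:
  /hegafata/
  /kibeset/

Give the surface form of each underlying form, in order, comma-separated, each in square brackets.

/hegafata/:
  (1) Intervocalic Lenition: [hegafata] → [hehafata]
  (2) h-Deletion: [hehafata] → [ehafata]
  (3) Glottal Epenthesis: [ehafata] → [hehafata]
/kibeset/:
  (1) Intervocalic Lenition: [kibeset] → [kiveset]
  (2) h-Deletion: no change — [kiveset]
  (3) Glottal Epenthesis: no change — [kiveset]

[hehafata], [kiveset]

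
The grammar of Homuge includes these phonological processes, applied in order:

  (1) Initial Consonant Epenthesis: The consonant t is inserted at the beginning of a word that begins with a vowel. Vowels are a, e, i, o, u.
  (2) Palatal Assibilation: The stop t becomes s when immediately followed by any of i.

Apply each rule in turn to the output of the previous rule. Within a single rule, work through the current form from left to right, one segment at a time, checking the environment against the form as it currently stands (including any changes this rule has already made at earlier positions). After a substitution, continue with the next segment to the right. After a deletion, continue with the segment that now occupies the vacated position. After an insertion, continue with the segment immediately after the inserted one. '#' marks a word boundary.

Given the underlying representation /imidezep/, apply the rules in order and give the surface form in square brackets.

(1) Initial Consonant Epenthesis: [imidezep] → [timidezep]
(2) Palatal Assibilation: [timidezep] → [simidezep]

[simidezep]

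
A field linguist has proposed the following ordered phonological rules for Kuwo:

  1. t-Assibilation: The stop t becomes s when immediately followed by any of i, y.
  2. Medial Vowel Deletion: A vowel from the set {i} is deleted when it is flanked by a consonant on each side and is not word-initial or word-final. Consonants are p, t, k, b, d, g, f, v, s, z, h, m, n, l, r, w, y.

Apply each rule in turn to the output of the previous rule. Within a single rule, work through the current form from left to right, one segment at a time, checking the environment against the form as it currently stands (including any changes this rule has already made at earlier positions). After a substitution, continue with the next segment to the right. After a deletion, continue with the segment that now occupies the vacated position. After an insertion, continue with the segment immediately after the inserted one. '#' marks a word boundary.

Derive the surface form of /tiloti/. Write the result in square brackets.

1 t-Assibilation: [tiloti] → [silosi]
2 Medial Vowel Deletion: [silosi] → [slosi]

[slosi]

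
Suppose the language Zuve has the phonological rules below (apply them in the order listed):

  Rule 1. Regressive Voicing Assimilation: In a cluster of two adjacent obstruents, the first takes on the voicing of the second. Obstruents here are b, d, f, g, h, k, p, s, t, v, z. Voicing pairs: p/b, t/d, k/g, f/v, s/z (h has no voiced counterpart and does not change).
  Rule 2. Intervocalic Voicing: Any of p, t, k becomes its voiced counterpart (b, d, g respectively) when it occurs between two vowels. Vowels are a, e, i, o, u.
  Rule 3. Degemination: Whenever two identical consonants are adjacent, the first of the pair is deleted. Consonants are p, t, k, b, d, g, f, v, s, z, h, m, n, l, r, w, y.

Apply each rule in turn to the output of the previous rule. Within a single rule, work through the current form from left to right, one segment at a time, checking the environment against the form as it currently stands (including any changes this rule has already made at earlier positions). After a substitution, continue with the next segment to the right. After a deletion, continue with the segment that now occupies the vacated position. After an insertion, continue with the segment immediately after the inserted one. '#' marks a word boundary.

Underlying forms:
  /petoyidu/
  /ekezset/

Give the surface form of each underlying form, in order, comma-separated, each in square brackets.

[pedoyidu], [egeset]

/petoyidu/:
  Rule 1 Regressive Voicing Assimilation: no change — [petoyidu]
  Rule 2 Intervocalic Voicing: [petoyidu] → [pedoyidu]
  Rule 3 Degemination: no change — [pedoyidu]
/ekezset/:
  Rule 1 Regressive Voicing Assimilation: [ekezset] → [ekesset]
  Rule 2 Intervocalic Voicing: [ekesset] → [egesset]
  Rule 3 Degemination: [egesset] → [egeset]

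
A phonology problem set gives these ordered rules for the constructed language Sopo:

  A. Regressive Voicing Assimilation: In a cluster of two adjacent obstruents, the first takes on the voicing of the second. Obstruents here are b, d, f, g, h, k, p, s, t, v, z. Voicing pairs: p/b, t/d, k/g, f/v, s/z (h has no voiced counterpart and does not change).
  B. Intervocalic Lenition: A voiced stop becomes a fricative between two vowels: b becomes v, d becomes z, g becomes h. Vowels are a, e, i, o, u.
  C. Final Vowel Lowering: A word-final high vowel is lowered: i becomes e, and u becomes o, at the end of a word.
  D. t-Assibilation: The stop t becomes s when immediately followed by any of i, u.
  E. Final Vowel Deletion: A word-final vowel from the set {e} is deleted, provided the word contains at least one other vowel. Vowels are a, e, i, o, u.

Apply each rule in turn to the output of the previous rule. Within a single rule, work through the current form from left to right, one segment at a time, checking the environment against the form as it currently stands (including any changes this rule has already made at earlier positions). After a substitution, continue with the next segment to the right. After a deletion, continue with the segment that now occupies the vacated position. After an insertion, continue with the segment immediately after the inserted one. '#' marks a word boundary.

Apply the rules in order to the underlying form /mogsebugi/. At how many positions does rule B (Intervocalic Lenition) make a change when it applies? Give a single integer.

2

A Regressive Voicing Assimilation: [mogsebugi] → [moksebugi]
B Intervocalic Lenition: [moksebugi] → [moksevuhi]
C Final Vowel Lowering: [moksevuhi] → [moksevuhe]
D t-Assibilation: no change — [moksevuhe]
E Final Vowel Deletion: [moksevuhe] → [moksevuh]
Rule B changed 2 position(s).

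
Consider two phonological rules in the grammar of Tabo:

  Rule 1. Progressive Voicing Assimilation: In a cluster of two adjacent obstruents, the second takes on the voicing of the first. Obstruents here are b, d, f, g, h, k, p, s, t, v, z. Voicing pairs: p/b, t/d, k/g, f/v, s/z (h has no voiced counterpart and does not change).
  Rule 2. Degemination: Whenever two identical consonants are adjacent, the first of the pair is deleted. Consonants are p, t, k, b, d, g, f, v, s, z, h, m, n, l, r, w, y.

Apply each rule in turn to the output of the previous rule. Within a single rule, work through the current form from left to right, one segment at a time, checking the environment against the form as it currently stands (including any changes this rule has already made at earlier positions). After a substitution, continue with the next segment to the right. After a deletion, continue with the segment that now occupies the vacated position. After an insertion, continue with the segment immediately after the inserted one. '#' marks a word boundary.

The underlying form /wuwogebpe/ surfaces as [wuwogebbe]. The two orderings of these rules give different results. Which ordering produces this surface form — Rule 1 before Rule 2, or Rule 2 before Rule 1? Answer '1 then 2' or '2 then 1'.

Order 1 then 2:
  1 Progressive Voicing Assimilation: [wuwogebpe] → [wuwogebbe]
  2 Degemination: [wuwogebbe] → [wuwogebe]
  result: [wuwogebe]
Order 2 then 1:
  2 Degemination: no change — [wuwogebpe]
  1 Progressive Voicing Assimilation: [wuwogebpe] → [wuwogebbe]
  result: [wuwogebbe]

2 then 1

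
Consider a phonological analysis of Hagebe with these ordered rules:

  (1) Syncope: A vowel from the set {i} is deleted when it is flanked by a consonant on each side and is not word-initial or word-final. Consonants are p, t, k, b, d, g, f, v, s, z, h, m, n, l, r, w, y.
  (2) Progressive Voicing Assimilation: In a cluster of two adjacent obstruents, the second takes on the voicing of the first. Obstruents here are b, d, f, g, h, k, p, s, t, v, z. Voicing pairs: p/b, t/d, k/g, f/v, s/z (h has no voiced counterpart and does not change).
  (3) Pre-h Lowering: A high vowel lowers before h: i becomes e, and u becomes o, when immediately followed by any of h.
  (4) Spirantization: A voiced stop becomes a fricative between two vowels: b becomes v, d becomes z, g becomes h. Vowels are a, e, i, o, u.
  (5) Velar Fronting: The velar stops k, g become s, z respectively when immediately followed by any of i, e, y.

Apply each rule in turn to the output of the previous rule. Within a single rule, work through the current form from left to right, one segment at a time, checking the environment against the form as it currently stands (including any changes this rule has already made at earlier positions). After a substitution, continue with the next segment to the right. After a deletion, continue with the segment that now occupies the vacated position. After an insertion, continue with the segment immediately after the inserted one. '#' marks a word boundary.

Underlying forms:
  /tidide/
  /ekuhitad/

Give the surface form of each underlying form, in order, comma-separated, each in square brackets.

[ttte], [ekohtad]

/tidide/:
  (1) Syncope: [tidide] → [tdde]
  (2) Progressive Voicing Assimilation: [tdde] → [ttte]
  (3) Pre-h Lowering: no change — [ttte]
  (4) Spirantization: no change — [ttte]
  (5) Velar Fronting: no change — [ttte]
/ekuhitad/:
  (1) Syncope: [ekuhitad] → [ekuhtad]
  (2) Progressive Voicing Assimilation: no change — [ekuhtad]
  (3) Pre-h Lowering: [ekuhtad] → [ekohtad]
  (4) Spirantization: no change — [ekohtad]
  (5) Velar Fronting: no change — [ekohtad]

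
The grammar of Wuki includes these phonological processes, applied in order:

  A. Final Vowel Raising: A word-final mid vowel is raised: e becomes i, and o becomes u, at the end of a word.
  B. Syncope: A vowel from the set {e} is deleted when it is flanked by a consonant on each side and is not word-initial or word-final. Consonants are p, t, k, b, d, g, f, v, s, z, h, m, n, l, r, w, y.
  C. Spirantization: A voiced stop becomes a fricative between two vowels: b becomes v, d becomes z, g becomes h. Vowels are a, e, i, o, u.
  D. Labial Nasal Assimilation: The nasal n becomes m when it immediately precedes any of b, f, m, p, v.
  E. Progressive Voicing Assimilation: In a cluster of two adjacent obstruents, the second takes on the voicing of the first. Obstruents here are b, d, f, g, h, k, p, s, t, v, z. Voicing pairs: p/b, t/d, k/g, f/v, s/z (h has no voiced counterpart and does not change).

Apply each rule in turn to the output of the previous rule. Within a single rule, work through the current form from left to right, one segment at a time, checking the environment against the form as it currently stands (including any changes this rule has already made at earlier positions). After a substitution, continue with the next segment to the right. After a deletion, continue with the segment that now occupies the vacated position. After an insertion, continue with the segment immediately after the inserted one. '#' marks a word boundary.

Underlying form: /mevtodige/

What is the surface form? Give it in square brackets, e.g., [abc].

A Final Vowel Raising: [mevtodige] → [mevtodigi]
B Syncope: [mevtodigi] → [mvtodigi]
C Spirantization: [mvtodigi] → [mvtozihi]
D Labial Nasal Assimilation: no change — [mvtozihi]
E Progressive Voicing Assimilation: [mvtozihi] → [mvdozihi]

[mvdozihi]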